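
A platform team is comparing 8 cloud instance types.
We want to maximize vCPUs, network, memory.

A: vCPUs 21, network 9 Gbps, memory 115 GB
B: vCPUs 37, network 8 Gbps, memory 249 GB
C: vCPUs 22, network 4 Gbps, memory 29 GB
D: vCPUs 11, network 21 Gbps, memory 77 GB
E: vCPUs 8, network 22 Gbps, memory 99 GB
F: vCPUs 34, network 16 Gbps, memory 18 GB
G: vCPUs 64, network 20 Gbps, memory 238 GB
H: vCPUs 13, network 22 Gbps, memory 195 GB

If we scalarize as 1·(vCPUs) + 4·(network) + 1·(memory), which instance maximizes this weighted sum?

G

A: 1·21 + 4·9 + 1·115 = 172
B: 1·37 + 4·8 + 1·249 = 318
C: 1·22 + 4·4 + 1·29 = 67
D: 1·11 + 4·21 + 1·77 = 172
E: 1·8 + 4·22 + 1·99 = 195
F: 1·34 + 4·16 + 1·18 = 116
G: 1·64 + 4·20 + 1·238 = 382
H: 1·13 + 4·22 + 1·195 = 296
Highest: G at 382.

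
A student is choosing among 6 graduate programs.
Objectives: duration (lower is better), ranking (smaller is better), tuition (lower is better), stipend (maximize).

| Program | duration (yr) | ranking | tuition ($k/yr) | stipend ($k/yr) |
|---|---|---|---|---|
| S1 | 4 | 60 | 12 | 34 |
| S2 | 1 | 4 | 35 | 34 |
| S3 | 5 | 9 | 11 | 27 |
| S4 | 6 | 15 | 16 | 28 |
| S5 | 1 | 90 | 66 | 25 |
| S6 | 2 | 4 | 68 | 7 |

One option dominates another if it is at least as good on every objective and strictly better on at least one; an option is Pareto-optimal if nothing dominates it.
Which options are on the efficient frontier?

S1: not dominated.
S2: not dominated.
S3: not dominated (best tuition).
S4: not dominated.
S5: dominated by S2 (duration 1≤1, ranking 4≤90, tuition 35≤66, stipend 34≥25).
S6: dominated by S2 (duration 1≤2, ranking 4≤4, tuition 35≤68, stipend 34≥7).

S1, S2, S3, S4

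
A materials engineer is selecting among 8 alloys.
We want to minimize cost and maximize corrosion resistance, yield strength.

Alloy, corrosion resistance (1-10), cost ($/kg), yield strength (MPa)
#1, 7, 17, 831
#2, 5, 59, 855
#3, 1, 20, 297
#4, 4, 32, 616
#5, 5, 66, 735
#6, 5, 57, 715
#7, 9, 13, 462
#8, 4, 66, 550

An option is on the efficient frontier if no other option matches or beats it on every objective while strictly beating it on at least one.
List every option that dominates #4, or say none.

#1

#1: corrosion resistance 7≥4, cost 17≤32, yield strength 831≥616 — dominates #4.
Others (#2, #3, #5, #6, #7, #8) are each worse than #4 on at least one objective.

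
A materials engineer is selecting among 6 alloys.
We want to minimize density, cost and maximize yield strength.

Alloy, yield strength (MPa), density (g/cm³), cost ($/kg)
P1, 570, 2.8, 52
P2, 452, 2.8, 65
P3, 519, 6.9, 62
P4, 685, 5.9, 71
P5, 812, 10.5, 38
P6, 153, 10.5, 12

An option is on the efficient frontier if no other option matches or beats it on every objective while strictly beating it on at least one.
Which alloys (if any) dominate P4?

P1: worse on yield strength (570 vs 685).
P2: worse on yield strength (452 vs 685).
P3: worse on yield strength (519 vs 685).
P5: worse on density (10.5 vs 5.9).
P6: worse on yield strength (153 vs 685).
No option dominates P4.

none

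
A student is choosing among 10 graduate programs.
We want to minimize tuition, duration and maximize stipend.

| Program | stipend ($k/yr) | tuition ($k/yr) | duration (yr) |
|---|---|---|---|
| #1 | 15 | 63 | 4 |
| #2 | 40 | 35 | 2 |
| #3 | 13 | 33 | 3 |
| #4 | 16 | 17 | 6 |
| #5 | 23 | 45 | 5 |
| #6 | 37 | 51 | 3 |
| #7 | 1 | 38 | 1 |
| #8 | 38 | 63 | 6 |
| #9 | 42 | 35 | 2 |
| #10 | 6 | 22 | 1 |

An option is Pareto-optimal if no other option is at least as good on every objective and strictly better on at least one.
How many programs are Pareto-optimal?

4

#1: dominated by #2 (stipend 40≥15, tuition 35≤63, duration 2≤4).
#2: dominated by #9 (stipend 42≥40, tuition 35≤35, duration 2≤2).
#3: not dominated.
#4: not dominated (best tuition).
#5: dominated by #2 (stipend 40≥23, tuition 35≤45, duration 2≤5).
#6: dominated by #2 (stipend 40≥37, tuition 35≤51, duration 2≤3).
#7: dominated by #10 (stipend 6≥1, tuition 22≤38, duration 1≤1).
#8: dominated by #2 (stipend 40≥38, tuition 35≤63, duration 2≤6).
#9: not dominated (best stipend).
#10: not dominated.
Pareto-optimal: #3, #4, #9, #10 → 4.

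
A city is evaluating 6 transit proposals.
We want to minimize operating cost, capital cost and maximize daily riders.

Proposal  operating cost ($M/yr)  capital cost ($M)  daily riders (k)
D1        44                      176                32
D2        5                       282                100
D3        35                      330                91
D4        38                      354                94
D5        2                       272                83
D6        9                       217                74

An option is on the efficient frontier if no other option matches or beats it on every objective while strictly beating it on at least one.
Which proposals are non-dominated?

D1, D2, D5, D6

D1: not dominated (best capital cost).
D2: not dominated (best daily riders).
D3: dominated by D2 (operating cost 5≤35, capital cost 282≤330, daily riders 100≥91).
D4: dominated by D2 (operating cost 5≤38, capital cost 282≤354, daily riders 100≥94).
D5: not dominated (best operating cost).
D6: not dominated.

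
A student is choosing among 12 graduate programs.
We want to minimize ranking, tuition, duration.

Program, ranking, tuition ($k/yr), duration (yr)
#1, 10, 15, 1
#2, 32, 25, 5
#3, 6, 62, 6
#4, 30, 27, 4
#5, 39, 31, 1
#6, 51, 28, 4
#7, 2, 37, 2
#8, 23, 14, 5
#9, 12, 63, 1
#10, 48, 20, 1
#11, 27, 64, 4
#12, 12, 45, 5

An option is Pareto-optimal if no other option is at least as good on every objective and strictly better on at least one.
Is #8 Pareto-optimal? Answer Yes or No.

#1: worse on tuition (15 vs 14).
#2: worse on ranking (32 vs 23).
#3: worse on tuition (62 vs 14).
#4: worse on ranking (30 vs 23).
#5: worse on ranking (39 vs 23).
#6: worse on ranking (51 vs 23).
#7: worse on tuition (37 vs 14).
#9: worse on tuition (63 vs 14).
#10: worse on ranking (48 vs 23).
#11: worse on ranking (27 vs 23).
#12: worse on tuition (45 vs 14).
No option is at least as good as #8 on every objective and strictly better on one.

Yes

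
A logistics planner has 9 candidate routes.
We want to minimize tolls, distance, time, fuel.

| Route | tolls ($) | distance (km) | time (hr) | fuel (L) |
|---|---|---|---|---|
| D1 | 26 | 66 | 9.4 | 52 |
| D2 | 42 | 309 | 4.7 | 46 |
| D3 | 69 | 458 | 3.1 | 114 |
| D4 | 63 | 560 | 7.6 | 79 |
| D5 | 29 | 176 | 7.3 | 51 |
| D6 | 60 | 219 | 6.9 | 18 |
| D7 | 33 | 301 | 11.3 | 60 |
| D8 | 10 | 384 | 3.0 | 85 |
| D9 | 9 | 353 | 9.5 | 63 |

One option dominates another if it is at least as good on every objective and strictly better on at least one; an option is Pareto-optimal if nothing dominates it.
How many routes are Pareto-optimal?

6

D1: not dominated (best distance).
D2: not dominated.
D3: dominated by D8 (tolls 10≤69, distance 384≤458, time 3.0≤3.1, fuel 85≤114).
D4: dominated by D2 (tolls 42≤63, distance 309≤560, time 4.7≤7.6, fuel 46≤79).
D5: not dominated.
D6: not dominated (best fuel).
D7: dominated by D1 (tolls 26≤33, distance 66≤301, time 9.4≤11.3, fuel 52≤60).
D8: not dominated (best time).
D9: not dominated (best tolls).
Pareto-optimal: D1, D2, D5, D6, D8, D9 → 6.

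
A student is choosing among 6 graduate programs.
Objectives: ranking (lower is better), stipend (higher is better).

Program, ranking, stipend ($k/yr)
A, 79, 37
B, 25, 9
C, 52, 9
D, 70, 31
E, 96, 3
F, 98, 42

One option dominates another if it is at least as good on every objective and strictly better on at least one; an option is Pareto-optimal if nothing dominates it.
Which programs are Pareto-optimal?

A, B, D, F

A: not dominated.
B: not dominated (best ranking).
C: dominated by B (ranking 25≤52, stipend 9≥9).
D: not dominated.
E: dominated by A (ranking 79≤96, stipend 37≥3).
F: not dominated (best stipend).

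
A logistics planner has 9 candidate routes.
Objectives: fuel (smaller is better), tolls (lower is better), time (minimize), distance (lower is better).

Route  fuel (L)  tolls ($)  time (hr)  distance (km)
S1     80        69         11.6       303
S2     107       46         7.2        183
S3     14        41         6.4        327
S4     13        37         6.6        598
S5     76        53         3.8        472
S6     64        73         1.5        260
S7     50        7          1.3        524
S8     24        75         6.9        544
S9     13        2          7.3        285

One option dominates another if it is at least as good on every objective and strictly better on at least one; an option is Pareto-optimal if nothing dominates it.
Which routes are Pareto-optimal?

S1: dominated by S9 (fuel 13≤80, tolls 2≤69, time 7.3≤11.6, distance 285≤303).
S2: not dominated (best distance).
S3: not dominated.
S4: not dominated.
S5: not dominated.
S6: not dominated.
S7: not dominated (best time).
S8: dominated by S3 (fuel 14≤24, tolls 41≤75, time 6.4≤6.9, distance 327≤544).
S9: not dominated (best tolls).

S2, S3, S4, S5, S6, S7, S9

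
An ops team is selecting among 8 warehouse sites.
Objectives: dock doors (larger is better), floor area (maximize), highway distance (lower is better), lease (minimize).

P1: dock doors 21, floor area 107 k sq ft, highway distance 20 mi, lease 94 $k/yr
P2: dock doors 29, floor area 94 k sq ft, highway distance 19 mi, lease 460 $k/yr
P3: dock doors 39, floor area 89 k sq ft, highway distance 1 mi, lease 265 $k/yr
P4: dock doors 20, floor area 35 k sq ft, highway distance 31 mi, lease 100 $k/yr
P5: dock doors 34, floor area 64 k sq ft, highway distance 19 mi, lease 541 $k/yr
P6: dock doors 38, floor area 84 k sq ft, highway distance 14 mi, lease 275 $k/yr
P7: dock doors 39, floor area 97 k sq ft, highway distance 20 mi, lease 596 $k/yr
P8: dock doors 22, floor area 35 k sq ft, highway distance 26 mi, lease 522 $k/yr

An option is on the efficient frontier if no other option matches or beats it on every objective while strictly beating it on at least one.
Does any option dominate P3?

P1: worse on dock doors (21 vs 39).
P2: worse on dock doors (29 vs 39).
P4: worse on dock doors (20 vs 39).
P5: worse on dock doors (34 vs 39).
P6: worse on dock doors (38 vs 39).
P7: worse on highway distance (20 vs 1).
P8: worse on dock doors (22 vs 39).
No option is at least as good as P3 on every objective and strictly better on one.

No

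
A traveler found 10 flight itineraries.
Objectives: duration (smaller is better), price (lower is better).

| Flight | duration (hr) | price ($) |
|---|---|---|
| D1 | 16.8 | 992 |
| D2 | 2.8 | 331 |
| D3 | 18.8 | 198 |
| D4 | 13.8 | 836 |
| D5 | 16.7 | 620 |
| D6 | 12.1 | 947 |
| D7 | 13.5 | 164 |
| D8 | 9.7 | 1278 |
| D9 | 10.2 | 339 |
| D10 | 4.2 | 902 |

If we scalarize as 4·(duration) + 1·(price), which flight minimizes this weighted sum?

D7

D1: 4·16.8 + 1·992 = 1059.2
D2: 4·2.8 + 1·331 = 342.2
D3: 4·18.8 + 1·198 = 273.2
D4: 4·13.8 + 1·836 = 891.2
D5: 4·16.7 + 1·620 = 686.8
D6: 4·12.1 + 1·947 = 995.4
D7: 4·13.5 + 1·164 = 218.0
D8: 4·9.7 + 1·1278 = 1316.8
D9: 4·10.2 + 1·339 = 379.8
D10: 4·4.2 + 1·902 = 918.8
Lowest: D7 at 218.0.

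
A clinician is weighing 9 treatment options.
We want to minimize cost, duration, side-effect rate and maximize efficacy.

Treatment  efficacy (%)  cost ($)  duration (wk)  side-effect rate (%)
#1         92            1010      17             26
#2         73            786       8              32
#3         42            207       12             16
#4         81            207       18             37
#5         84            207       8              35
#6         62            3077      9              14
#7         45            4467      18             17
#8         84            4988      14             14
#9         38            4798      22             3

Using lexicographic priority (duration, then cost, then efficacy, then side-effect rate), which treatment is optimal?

First minimize duration: best is 8, kept {#2, #5}.
Then minimize cost: best is 207, kept {#5}.

#5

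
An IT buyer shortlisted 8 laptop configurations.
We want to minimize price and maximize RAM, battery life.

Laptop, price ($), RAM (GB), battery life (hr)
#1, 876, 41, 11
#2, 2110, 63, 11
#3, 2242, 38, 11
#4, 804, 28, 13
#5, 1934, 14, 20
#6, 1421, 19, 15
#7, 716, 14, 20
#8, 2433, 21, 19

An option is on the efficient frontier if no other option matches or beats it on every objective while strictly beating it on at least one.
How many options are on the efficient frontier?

#1: not dominated.
#2: not dominated (best RAM).
#3: dominated by #1 (price 876≤2242, RAM 41≥38, battery life 11≥11).
#4: not dominated.
#5: dominated by #7 (price 716≤1934, RAM 14≥14, battery life 20≥20).
#6: not dominated.
#7: not dominated (best price).
#8: not dominated.
Pareto-optimal: #1, #2, #4, #6, #7, #8 → 6.

6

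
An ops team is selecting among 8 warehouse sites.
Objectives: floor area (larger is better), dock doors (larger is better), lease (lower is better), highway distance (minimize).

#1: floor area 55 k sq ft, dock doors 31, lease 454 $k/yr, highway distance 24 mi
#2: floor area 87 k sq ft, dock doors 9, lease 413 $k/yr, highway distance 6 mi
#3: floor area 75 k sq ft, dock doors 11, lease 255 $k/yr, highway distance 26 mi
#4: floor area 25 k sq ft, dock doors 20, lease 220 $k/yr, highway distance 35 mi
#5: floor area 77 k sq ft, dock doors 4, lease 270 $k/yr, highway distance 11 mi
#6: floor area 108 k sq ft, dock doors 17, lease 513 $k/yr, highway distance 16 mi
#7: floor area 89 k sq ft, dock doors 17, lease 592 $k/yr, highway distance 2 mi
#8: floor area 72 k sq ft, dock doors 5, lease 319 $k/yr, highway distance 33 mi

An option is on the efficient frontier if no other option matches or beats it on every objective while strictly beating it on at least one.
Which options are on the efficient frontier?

#1: not dominated (best dock doors).
#2: not dominated.
#3: not dominated.
#4: not dominated (best lease).
#5: not dominated.
#6: not dominated (best floor area).
#7: not dominated (best highway distance).
#8: dominated by #3 (floor area 75≥72, dock doors 11≥5, lease 255≤319, highway distance 26≤33).

#1, #2, #3, #4, #5, #6, #7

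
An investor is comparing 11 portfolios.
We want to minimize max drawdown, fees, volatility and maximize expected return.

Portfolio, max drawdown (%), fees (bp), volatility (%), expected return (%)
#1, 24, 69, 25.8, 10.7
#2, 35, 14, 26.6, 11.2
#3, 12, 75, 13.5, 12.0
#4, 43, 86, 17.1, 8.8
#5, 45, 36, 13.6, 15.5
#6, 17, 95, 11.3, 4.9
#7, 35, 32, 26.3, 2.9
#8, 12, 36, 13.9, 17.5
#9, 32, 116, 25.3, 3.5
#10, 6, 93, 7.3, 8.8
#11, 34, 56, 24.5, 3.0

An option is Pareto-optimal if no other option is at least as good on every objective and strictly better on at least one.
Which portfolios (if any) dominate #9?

#3, #6, #8, #10

#3: max drawdown 12≤32, fees 75≤116, volatility 13.5≤25.3, expected return 12.0≥3.5 — dominates #9.
#6: max drawdown 17≤32, fees 95≤116, volatility 11.3≤25.3, expected return 4.9≥3.5 — dominates #9.
#8: max drawdown 12≤32, fees 36≤116, volatility 13.9≤25.3, expected return 17.5≥3.5 — dominates #9.
#10: max drawdown 6≤32, fees 93≤116, volatility 7.3≤25.3, expected return 8.8≥3.5 — dominates #9.
Others (#1, #2, #4, #5, #7, #11) are each worse than #9 on at least one objective.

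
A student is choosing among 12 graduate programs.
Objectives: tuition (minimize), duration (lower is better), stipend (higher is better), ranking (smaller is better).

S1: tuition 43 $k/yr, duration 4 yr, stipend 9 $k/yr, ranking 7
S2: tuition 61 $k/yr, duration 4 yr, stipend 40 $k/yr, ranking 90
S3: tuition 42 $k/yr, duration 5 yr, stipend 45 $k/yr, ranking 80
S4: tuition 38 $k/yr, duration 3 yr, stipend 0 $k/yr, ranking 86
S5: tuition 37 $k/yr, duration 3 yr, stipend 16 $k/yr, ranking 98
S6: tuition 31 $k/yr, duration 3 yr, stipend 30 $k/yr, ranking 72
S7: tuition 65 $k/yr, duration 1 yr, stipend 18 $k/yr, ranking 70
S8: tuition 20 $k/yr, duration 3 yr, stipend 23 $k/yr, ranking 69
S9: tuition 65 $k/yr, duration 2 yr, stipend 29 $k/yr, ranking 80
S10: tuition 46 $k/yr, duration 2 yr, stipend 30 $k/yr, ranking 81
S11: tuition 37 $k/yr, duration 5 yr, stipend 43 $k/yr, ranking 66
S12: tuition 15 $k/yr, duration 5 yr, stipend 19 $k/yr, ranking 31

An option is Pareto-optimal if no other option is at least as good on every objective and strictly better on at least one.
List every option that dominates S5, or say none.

S6: tuition 31≤37, duration 3≤3, stipend 30≥16, ranking 72≤98 — dominates S5.
S8: tuition 20≤37, duration 3≤3, stipend 23≥16, ranking 69≤98 — dominates S5.
Others (S1, S2, S3, S4, S7, S9, S10, S11, S12) are each worse than S5 on at least one objective.

S6, S8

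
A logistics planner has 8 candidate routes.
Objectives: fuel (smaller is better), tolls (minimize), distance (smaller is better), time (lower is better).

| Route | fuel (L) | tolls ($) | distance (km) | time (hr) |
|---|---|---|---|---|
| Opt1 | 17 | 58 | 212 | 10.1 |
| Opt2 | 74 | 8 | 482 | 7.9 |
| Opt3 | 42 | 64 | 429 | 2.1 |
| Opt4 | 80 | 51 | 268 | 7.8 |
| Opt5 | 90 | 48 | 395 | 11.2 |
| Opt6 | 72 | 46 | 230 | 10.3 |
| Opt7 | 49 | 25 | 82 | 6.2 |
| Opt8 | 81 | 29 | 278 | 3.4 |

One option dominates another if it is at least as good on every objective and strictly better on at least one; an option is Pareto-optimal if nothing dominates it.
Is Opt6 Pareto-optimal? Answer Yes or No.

No

Opt7 vs Opt6: fuel 49≤72, tolls 25≤46, distance 82≤230, time 6.2≤10.3 — Opt7 is at least as good on every objective and strictly better on at least one, so Opt7 dominates Opt6.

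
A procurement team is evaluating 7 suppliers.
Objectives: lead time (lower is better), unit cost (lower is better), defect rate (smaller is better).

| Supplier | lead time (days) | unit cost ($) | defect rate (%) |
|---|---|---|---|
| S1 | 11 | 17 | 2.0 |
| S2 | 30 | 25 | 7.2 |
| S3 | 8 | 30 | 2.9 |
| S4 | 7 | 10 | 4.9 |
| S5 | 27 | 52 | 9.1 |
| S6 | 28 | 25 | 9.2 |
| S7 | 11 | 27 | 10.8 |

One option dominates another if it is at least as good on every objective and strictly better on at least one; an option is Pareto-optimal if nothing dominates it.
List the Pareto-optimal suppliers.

S1: not dominated (best defect rate).
S2: dominated by S1 (lead time 11≤30, unit cost 17≤25, defect rate 2.0≤7.2).
S3: not dominated.
S4: not dominated (best lead time).
S5: dominated by S1 (lead time 11≤27, unit cost 17≤52, defect rate 2.0≤9.1).
S6: dominated by S1 (lead time 11≤28, unit cost 17≤25, defect rate 2.0≤9.2).
S7: dominated by S1 (lead time 11≤11, unit cost 17≤27, defect rate 2.0≤10.8).

S1, S3, S4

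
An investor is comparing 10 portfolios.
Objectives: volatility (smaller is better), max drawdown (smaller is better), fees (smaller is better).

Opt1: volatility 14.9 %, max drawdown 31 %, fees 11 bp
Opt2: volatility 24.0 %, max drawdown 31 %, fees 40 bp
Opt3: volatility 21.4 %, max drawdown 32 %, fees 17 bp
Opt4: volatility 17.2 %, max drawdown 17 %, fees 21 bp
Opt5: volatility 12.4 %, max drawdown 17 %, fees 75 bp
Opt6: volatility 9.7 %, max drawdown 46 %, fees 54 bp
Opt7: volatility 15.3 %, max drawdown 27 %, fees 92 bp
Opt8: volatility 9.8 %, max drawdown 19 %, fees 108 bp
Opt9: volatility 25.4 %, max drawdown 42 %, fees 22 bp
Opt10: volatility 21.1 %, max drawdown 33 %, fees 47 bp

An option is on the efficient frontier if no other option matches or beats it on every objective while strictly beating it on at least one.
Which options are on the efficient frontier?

Opt1, Opt4, Opt5, Opt6, Opt8

Opt1: not dominated (best fees).
Opt2: dominated by Opt1 (volatility 14.9≤24.0, max drawdown 31≤31, fees 11≤40).
Opt3: dominated by Opt1 (volatility 14.9≤21.4, max drawdown 31≤32, fees 11≤17).
Opt4: not dominated.
Opt5: not dominated.
Opt6: not dominated (best volatility).
Opt7: dominated by Opt5 (volatility 12.4≤15.3, max drawdown 17≤27, fees 75≤92).
Opt8: not dominated.
Opt9: dominated by Opt1 (volatility 14.9≤25.4, max drawdown 31≤42, fees 11≤22).
Opt10: dominated by Opt1 (volatility 14.9≤21.1, max drawdown 31≤33, fees 11≤47).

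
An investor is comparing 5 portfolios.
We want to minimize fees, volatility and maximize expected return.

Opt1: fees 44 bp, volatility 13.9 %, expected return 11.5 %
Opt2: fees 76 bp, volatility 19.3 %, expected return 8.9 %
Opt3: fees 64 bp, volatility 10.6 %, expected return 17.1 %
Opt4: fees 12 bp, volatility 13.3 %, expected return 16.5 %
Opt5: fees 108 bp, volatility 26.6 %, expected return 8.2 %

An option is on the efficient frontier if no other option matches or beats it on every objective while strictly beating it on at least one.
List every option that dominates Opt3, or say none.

Opt1: worse on volatility (13.9 vs 10.6).
Opt2: worse on fees (76 vs 64).
Opt4: worse on volatility (13.3 vs 10.6).
Opt5: worse on fees (108 vs 64).
No option dominates Opt3.

none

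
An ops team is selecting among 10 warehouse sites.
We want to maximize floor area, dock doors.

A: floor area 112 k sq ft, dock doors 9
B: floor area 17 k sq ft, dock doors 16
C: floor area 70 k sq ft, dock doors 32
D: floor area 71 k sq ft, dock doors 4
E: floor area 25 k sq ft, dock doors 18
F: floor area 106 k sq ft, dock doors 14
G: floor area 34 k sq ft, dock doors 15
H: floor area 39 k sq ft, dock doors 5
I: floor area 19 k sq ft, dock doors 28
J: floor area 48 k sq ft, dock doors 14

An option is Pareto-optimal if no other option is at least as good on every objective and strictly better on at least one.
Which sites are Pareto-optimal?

A: not dominated (best floor area).
B: dominated by C (floor area 70≥17, dock doors 32≥16).
C: not dominated (best dock doors).
D: dominated by A (floor area 112≥71, dock doors 9≥4).
E: dominated by C (floor area 70≥25, dock doors 32≥18).
F: not dominated.
G: dominated by C (floor area 70≥34, dock doors 32≥15).
H: dominated by A (floor area 112≥39, dock doors 9≥5).
I: dominated by C (floor area 70≥19, dock doors 32≥28).
J: dominated by C (floor area 70≥48, dock doors 32≥14).

A, C, F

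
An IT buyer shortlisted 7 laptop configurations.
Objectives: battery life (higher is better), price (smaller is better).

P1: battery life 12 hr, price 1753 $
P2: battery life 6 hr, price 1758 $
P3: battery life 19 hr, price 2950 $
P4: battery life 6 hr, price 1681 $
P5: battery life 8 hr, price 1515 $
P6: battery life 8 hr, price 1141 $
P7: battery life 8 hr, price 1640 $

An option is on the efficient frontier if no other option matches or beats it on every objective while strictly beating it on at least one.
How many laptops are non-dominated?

P1: not dominated.
P2: dominated by P1 (battery life 12≥6, price 1753≤1758).
P3: not dominated (best battery life).
P4: dominated by P5 (battery life 8≥6, price 1515≤1681).
P5: dominated by P6 (battery life 8≥8, price 1141≤1515).
P6: not dominated (best price).
P7: dominated by P5 (battery life 8≥8, price 1515≤1640).
Pareto-optimal: P1, P3, P6 → 3.

3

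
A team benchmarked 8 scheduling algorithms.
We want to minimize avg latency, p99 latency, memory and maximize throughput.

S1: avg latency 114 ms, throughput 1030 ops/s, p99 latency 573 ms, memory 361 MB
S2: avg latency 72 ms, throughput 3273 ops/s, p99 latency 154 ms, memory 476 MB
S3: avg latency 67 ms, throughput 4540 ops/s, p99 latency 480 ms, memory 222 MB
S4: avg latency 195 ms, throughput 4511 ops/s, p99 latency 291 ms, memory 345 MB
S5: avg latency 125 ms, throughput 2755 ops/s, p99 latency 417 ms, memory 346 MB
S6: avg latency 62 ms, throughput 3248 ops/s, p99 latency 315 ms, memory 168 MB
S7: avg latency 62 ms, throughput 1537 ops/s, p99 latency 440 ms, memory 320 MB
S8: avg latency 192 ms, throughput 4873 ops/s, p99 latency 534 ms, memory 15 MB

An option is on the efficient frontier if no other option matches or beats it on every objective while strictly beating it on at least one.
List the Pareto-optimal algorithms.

S2, S3, S4, S6, S8

S1: dominated by S3 (avg latency 67≤114, throughput 4540≥1030, p99 latency 480≤573, memory 222≤361).
S2: not dominated (best p99 latency).
S3: not dominated.
S4: not dominated.
S5: dominated by S6 (avg latency 62≤125, throughput 3248≥2755, p99 latency 315≤417, memory 168≤346).
S6: not dominated.
S7: dominated by S6 (avg latency 62≤62, throughput 3248≥1537, p99 latency 315≤440, memory 168≤320).
S8: not dominated (best throughput).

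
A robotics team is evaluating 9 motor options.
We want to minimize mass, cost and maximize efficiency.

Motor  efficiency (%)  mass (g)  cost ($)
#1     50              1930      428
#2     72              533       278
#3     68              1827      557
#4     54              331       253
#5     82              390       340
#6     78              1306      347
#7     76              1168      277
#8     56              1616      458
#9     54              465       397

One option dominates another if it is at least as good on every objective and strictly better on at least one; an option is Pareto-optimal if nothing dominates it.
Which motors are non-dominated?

#1: dominated by #2 (efficiency 72≥50, mass 533≤1930, cost 278≤428).
#2: not dominated.
#3: dominated by #2 (efficiency 72≥68, mass 533≤1827, cost 278≤557).
#4: not dominated (best mass).
#5: not dominated (best efficiency).
#6: dominated by #5 (efficiency 82≥78, mass 390≤1306, cost 340≤347).
#7: not dominated.
#8: dominated by #2 (efficiency 72≥56, mass 533≤1616, cost 278≤458).
#9: dominated by #4 (efficiency 54≥54, mass 331≤465, cost 253≤397).

#2, #4, #5, #7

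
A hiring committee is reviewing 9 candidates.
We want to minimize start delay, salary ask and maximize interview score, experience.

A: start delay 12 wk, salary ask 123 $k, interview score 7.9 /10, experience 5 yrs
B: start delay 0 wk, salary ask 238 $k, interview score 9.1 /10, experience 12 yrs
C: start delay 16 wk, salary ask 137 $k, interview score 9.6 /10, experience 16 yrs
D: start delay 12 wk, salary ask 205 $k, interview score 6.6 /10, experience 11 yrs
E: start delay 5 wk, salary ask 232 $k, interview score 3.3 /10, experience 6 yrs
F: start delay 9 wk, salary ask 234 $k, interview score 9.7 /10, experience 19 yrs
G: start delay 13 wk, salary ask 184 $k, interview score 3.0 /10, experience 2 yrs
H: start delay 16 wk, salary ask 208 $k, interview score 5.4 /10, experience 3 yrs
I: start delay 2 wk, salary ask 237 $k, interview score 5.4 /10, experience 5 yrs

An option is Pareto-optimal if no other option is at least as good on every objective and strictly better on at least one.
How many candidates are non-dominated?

A: not dominated (best salary ask).
B: not dominated (best start delay).
C: not dominated.
D: not dominated.
E: not dominated.
F: not dominated (best interview score).
G: dominated by A (start delay 12≤13, salary ask 123≤184, interview score 7.9≥3.0, experience 5≥2).
H: dominated by A (start delay 12≤16, salary ask 123≤208, interview score 7.9≥5.4, experience 5≥3).
I: not dominated.
Pareto-optimal: A, B, C, D, E, F, I → 7.

7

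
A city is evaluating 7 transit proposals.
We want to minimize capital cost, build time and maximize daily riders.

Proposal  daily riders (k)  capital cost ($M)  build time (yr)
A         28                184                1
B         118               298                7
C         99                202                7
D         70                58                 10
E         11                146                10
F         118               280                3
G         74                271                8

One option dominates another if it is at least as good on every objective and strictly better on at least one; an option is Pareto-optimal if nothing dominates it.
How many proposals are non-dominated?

4

A: not dominated (best build time).
B: dominated by F (daily riders 118≥118, capital cost 280≤298, build time 3≤7).
C: not dominated.
D: not dominated (best capital cost).
E: dominated by D (daily riders 70≥11, capital cost 58≤146, build time 10≤10).
F: not dominated.
G: dominated by C (daily riders 99≥74, capital cost 202≤271, build time 7≤8).
Pareto-optimal: A, C, D, F → 4.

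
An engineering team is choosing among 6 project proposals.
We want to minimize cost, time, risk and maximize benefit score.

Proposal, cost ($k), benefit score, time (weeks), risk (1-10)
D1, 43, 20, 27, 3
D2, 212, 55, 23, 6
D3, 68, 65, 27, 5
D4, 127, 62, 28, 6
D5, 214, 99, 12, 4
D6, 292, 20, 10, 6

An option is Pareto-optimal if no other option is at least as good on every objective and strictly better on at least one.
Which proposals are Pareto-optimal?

D1: not dominated (best cost).
D2: not dominated.
D3: not dominated.
D4: dominated by D3 (cost 68≤127, benefit score 65≥62, time 27≤28, risk 5≤6).
D5: not dominated (best benefit score).
D6: not dominated (best time).

D1, D2, D3, D5, D6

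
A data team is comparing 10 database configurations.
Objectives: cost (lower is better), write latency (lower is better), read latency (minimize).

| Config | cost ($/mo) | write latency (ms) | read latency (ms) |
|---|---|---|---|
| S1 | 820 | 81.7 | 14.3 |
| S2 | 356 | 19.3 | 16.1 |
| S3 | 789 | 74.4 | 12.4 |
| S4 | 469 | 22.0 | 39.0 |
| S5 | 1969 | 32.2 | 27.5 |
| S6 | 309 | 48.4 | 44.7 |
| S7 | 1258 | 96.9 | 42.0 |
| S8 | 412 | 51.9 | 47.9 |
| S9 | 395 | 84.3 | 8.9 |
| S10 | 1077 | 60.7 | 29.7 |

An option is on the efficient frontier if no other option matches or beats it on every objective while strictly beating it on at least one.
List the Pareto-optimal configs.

S1: dominated by S3 (cost 789≤820, write latency 74.4≤81.7, read latency 12.4≤14.3).
S2: not dominated (best write latency).
S3: not dominated.
S4: dominated by S2 (cost 356≤469, write latency 19.3≤22.0, read latency 16.1≤39.0).
S5: dominated by S2 (cost 356≤1969, write latency 19.3≤32.2, read latency 16.1≤27.5).
S6: not dominated (best cost).
S7: dominated by S1 (cost 820≤1258, write latency 81.7≤96.9, read latency 14.3≤42.0).
S8: dominated by S2 (cost 356≤412, write latency 19.3≤51.9, read latency 16.1≤47.9).
S9: not dominated (best read latency).
S10: dominated by S2 (cost 356≤1077, write latency 19.3≤60.7, read latency 16.1≤29.7).

S2, S3, S6, S9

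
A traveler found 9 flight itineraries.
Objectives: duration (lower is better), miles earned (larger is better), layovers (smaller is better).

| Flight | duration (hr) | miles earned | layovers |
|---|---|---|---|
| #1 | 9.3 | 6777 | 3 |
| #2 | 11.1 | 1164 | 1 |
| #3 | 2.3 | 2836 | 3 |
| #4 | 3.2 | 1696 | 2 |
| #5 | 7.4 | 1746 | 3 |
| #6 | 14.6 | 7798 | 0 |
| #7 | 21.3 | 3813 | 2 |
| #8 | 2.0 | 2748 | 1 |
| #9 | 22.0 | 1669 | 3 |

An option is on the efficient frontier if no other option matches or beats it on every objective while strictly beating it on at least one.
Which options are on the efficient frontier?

#1: not dominated.
#2: dominated by #8 (duration 2.0≤11.1, miles earned 2748≥1164, layovers 1≤1).
#3: not dominated.
#4: dominated by #8 (duration 2.0≤3.2, miles earned 2748≥1696, layovers 1≤2).
#5: dominated by #3 (duration 2.3≤7.4, miles earned 2836≥1746, layovers 3≤3).
#6: not dominated (best miles earned).
#7: dominated by #6 (duration 14.6≤21.3, miles earned 7798≥3813, layovers 0≤2).
#8: not dominated (best duration).
#9: dominated by #1 (duration 9.3≤22.0, miles earned 6777≥1669, layovers 3≤3).

#1, #3, #6, #8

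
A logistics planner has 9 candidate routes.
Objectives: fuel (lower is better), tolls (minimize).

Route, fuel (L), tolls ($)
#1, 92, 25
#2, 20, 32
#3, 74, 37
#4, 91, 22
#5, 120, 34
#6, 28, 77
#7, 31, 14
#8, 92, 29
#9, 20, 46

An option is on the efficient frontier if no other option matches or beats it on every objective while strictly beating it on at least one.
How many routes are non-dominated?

#1: dominated by #4 (fuel 91≤92, tolls 22≤25).
#2: not dominated.
#3: dominated by #2 (fuel 20≤74, tolls 32≤37).
#4: dominated by #7 (fuel 31≤91, tolls 14≤22).
#5: dominated by #1 (fuel 92≤120, tolls 25≤34).
#6: dominated by #2 (fuel 20≤28, tolls 32≤77).
#7: not dominated (best tolls).
#8: dominated by #1 (fuel 92≤92, tolls 25≤29).
#9: dominated by #2 (fuel 20≤20, tolls 32≤46).
Pareto-optimal: #2, #7 → 2.

2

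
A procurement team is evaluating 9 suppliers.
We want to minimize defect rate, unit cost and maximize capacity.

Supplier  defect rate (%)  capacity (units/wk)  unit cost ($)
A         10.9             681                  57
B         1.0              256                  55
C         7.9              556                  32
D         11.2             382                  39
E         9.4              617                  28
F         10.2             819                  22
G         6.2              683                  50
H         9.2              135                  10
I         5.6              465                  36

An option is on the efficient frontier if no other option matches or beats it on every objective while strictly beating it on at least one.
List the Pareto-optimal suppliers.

B, C, E, F, G, H, I

A: dominated by F (defect rate 10.2≤10.9, capacity 819≥681, unit cost 22≤57).
B: not dominated (best defect rate).
C: not dominated.
D: dominated by C (defect rate 7.9≤11.2, capacity 556≥382, unit cost 32≤39).
E: not dominated.
F: not dominated (best capacity).
G: not dominated.
H: not dominated (best unit cost).
I: not dominated.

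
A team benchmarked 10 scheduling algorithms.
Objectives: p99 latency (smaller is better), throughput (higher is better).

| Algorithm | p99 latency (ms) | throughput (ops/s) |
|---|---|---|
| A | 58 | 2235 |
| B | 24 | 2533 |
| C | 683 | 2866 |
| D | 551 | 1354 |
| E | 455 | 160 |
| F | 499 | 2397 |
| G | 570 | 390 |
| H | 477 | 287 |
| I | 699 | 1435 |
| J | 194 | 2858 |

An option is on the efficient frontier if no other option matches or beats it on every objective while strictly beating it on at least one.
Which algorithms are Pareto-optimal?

B, C, J

A: dominated by B (p99 latency 24≤58, throughput 2533≥2235).
B: not dominated (best p99 latency).
C: not dominated (best throughput).
D: dominated by A (p99 latency 58≤551, throughput 2235≥1354).
E: dominated by A (p99 latency 58≤455, throughput 2235≥160).
F: dominated by B (p99 latency 24≤499, throughput 2533≥2397).
G: dominated by A (p99 latency 58≤570, throughput 2235≥390).
H: dominated by A (p99 latency 58≤477, throughput 2235≥287).
I: dominated by A (p99 latency 58≤699, throughput 2235≥1435).
J: not dominated.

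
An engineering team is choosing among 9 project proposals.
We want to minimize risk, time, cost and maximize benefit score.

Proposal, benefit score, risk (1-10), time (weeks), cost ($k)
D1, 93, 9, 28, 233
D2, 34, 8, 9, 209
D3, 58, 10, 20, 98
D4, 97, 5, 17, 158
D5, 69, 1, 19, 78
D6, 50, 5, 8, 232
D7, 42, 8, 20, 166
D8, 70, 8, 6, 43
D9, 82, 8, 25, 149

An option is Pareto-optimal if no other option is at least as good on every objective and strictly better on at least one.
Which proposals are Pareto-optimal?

D1: dominated by D4 (benefit score 97≥93, risk 5≤9, time 17≤28, cost 158≤233).
D2: dominated by D8 (benefit score 70≥34, risk 8≤8, time 6≤9, cost 43≤209).
D3: dominated by D5 (benefit score 69≥58, risk 1≤10, time 19≤20, cost 78≤98).
D4: not dominated (best benefit score).
D5: not dominated (best risk).
D6: not dominated.
D7: dominated by D4 (benefit score 97≥42, risk 5≤8, time 17≤20, cost 158≤166).
D8: not dominated (best time).
D9: not dominated.

D4, D5, D6, D8, D9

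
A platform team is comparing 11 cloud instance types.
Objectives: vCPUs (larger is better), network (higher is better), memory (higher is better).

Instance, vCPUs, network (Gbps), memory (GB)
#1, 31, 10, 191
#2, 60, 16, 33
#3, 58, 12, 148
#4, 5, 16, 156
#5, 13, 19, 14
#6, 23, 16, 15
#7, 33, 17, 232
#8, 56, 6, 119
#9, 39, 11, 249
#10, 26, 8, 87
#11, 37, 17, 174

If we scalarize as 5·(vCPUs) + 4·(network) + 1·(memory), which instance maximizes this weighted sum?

#1: 5·31 + 4·10 + 1·191 = 386
#2: 5·60 + 4·16 + 1·33 = 397
#3: 5·58 + 4·12 + 1·148 = 486
#4: 5·5 + 4·16 + 1·156 = 245
#5: 5·13 + 4·19 + 1·14 = 155
#6: 5·23 + 4·16 + 1·15 = 194
#7: 5·33 + 4·17 + 1·232 = 465
#8: 5·56 + 4·6 + 1·119 = 423
#9: 5·39 + 4·11 + 1·249 = 488
#10: 5·26 + 4·8 + 1·87 = 249
#11: 5·37 + 4·17 + 1·174 = 427
Highest: #9 at 488.

#9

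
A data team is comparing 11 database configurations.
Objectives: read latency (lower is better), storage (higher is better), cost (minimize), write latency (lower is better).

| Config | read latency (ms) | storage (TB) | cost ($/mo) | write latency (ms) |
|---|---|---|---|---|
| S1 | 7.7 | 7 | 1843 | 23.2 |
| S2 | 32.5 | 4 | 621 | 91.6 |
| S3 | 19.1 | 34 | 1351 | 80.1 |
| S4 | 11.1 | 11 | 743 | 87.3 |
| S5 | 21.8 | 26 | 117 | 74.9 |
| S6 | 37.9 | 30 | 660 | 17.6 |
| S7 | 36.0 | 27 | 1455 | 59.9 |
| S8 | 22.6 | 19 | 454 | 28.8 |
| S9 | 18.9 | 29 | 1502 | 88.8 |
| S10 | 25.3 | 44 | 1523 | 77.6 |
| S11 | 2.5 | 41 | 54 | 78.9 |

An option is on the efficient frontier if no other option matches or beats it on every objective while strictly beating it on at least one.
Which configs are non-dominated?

S1, S5, S6, S7, S8, S10, S11

S1: not dominated.
S2: dominated by S5 (read latency 21.8≤32.5, storage 26≥4, cost 117≤621, write latency 74.9≤91.6).
S3: dominated by S11 (read latency 2.5≤19.1, storage 41≥34, cost 54≤1351, write latency 78.9≤80.1).
S4: dominated by S11 (read latency 2.5≤11.1, storage 41≥11, cost 54≤743, write latency 78.9≤87.3).
S5: not dominated.
S6: not dominated (best write latency).
S7: not dominated.
S8: not dominated.
S9: dominated by S11 (read latency 2.5≤18.9, storage 41≥29, cost 54≤1502, write latency 78.9≤88.8).
S10: not dominated (best storage).
S11: not dominated (best read latency).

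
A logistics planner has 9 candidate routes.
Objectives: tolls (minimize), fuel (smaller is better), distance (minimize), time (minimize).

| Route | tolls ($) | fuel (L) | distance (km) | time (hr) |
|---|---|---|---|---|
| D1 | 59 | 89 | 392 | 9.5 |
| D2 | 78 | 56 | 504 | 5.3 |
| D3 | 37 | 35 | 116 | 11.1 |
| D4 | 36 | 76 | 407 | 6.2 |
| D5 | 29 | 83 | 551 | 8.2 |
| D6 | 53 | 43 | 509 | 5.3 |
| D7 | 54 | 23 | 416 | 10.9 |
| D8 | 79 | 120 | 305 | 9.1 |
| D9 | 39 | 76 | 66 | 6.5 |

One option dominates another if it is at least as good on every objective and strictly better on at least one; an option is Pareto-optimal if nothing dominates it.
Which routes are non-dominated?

D1: dominated by D9 (tolls 39≤59, fuel 76≤89, distance 66≤392, time 6.5≤9.5).
D2: not dominated.
D3: not dominated.
D4: not dominated.
D5: not dominated (best tolls).
D6: not dominated.
D7: not dominated (best fuel).
D8: dominated by D9 (tolls 39≤79, fuel 76≤120, distance 66≤305, time 6.5≤9.1).
D9: not dominated (best distance).

D2, D3, D4, D5, D6, D7, D9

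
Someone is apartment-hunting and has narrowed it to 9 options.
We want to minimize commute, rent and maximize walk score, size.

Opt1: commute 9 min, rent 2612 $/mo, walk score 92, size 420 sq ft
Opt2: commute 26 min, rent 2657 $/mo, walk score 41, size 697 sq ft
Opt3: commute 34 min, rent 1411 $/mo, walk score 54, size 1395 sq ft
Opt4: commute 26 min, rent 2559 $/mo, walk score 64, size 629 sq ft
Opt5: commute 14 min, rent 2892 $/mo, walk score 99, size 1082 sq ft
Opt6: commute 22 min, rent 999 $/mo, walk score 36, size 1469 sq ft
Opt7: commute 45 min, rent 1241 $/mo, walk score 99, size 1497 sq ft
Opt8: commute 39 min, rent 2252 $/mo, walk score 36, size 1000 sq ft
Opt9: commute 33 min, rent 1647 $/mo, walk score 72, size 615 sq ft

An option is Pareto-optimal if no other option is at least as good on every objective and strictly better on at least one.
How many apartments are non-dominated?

8

Opt1: not dominated (best commute).
Opt2: not dominated.
Opt3: not dominated.
Opt4: not dominated.
Opt5: not dominated.
Opt6: not dominated (best rent).
Opt7: not dominated (best size).
Opt8: dominated by Opt3 (commute 34≤39, rent 1411≤2252, walk score 54≥36, size 1395≥1000).
Opt9: not dominated.
Pareto-optimal: Opt1, Opt2, Opt3, Opt4, Opt5, Opt6, Opt7, Opt9 → 8.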